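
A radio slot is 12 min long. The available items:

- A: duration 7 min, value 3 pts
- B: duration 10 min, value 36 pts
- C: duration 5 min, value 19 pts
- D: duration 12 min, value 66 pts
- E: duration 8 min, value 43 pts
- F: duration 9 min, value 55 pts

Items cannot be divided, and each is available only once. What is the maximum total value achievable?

This is a 0/1 knapsack; check combinations near the capacity.
- D: duration 12, value 66
- F: duration 9, value 55
- E: duration 8, value 43
- B: duration 10, value 36
Best: 66 pts.

66 pts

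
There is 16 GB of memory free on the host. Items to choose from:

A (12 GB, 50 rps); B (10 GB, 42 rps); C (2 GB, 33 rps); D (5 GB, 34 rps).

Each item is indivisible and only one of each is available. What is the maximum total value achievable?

Check high-value combinations within 16 GB:
- A+C: memory 12+2=14, value 50+33=83
- B+D: memory 10+5=15, value 42+34=76
- B+C: memory 10+2=12, value 42+33=75
- C+D: memory 2+5=7, value 33+34=67
- A: memory 12, value 50
Best: 83 rps.

83 rps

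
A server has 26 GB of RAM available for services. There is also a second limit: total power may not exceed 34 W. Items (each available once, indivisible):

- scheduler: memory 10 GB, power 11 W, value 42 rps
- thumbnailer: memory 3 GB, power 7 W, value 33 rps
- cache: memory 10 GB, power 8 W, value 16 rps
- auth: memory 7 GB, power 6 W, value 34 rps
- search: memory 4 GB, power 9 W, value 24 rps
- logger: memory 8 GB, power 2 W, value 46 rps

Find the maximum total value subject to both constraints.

Feasible sets respecting both limits:
- scheduler+thumbnailer+search+logger: memory 25, power 29, value 145
- thumbnailer+auth+search+logger: memory 22, power 24, value 137
- scheduler+thumbnailer+auth+search: memory 24, power 33, value 133
Best: 145 rps.

145 rps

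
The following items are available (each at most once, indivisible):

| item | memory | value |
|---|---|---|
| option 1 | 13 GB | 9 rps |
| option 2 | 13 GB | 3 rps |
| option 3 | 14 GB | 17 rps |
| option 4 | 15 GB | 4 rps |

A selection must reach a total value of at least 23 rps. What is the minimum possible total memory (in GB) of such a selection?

Subsets with value ≥ 23, sorted by total memory:
- option 1+option 3: memory 27, value 26
- option 1+option 2+option 3: memory 40, value 29
- option 1+option 3+option 4: memory 42, value 30
- option 2+option 3+option 4: memory 42, value 24
Minimum memory: 27 GB.

27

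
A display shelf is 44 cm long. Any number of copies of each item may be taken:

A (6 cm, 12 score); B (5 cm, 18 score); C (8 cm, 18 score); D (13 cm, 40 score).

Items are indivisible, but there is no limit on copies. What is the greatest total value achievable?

Best value-per-unit is B at 18/5; filling with it alone gives 8×18 = 144.
Optimal mix: 6×B + 1×D → length 43, value 148.

148 score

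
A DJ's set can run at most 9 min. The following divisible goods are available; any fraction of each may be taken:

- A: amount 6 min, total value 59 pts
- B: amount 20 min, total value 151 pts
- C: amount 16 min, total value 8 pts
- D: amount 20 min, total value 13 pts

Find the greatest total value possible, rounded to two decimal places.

Take in order of value per unit:
- A (59/6 per unit): all 6 → value 59, running total 59.00
- B (151/20 per unit): 3 of 20 → value 3×151/20 = 22.6500, running total 81.65
Total 81.65.

81.65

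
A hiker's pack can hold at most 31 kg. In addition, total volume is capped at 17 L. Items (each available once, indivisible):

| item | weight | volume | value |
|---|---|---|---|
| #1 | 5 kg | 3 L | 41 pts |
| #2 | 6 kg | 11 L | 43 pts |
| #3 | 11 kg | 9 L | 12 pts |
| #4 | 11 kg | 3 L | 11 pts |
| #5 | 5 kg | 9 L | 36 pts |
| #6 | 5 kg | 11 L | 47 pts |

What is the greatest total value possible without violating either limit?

Feasible sets respecting both limits:
- #1+#4+#6: weight 21, volume 17, value 99
- #1+#2+#4: weight 22, volume 17, value 95
- #1+#4+#5: weight 21, volume 15, value 88
Best: 99 pts.

99 pts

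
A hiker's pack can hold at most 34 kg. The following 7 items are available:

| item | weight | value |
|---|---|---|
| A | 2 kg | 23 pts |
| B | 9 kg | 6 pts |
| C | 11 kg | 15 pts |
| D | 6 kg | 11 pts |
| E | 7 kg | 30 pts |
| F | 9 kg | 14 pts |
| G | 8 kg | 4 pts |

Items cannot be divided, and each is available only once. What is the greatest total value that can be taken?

84 pts

Check high-value combinations within 34 kg:
- A+B+D+E+F: weight 2+9+6+7+9=33, value 23+6+11+30+14=84
- A+C+D+E+G: weight 2+11+6+7+8=34, value 23+15+11+30+4=83
- A+C+E+F: weight 2+11+7+9=29, value 23+15+30+14=82
- A+D+E+F+G: weight 2+6+7+9+8=32, value 23+11+30+14+4=82
Best: 84 pts.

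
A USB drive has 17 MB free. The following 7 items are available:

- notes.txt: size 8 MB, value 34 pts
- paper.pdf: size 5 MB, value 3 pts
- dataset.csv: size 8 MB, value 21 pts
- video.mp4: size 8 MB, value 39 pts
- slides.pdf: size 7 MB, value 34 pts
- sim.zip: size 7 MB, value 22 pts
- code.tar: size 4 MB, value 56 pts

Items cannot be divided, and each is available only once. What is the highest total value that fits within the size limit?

Check high-value combinations within 17 MB:
- paper.pdf+video.mp4+code.tar: size 5+8+4=17, value 3+39+56=98
- video.mp4+code.tar: size 8+4=12, value 39+56=95
- paper.pdf+slides.pdf+code.tar: size 5+7+4=16, value 3+34+56=93
- notes.txt+paper.pdf+code.tar: size 8+5+4=17, value 34+3+56=93
- slides.pdf+code.tar: size 7+4=11, value 34+56=90
Best: 98 pts.

98 pts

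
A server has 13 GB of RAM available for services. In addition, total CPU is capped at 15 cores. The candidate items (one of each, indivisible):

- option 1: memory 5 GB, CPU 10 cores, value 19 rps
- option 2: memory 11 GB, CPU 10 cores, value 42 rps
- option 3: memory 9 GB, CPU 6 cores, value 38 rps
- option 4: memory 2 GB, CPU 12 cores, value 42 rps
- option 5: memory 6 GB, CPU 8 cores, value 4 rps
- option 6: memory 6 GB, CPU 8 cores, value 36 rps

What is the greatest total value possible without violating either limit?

42 rps

Feasible sets respecting both limits:
- option 2: memory 11, CPU 10, value 42
- option 4: memory 2, CPU 12, value 42
- option 3: memory 9, CPU 6, value 38
- option 6: memory 6, CPU 8, value 36
Best: 42 rps.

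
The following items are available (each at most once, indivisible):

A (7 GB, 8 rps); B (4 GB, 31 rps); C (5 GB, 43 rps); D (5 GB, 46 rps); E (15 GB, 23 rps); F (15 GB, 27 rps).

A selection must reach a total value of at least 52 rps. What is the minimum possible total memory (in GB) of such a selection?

9

Subsets with value ≥ 52, sorted by total memory:
- B+D: memory 9, value 77
- B+C: memory 9, value 74
- C+D: memory 10, value 89
Minimum memory: 9 GB.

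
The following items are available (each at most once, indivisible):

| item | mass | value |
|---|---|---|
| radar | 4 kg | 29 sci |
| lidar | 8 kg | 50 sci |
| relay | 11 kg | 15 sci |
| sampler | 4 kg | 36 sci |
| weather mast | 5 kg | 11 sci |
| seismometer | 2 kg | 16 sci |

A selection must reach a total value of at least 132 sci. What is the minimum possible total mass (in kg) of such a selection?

Subsets with value ≥ 132, sorted by total mass:
- radar+lidar+sampler+weather mast+seismometer: mass 23, value 142
- radar+lidar+relay+sampler+seismometer: mass 29, value 146
- radar+lidar+relay+sampler+weather mast: mass 32, value 141
- radar+lidar+relay+sampler+weather mast+seismometer: mass 34, value 157
Minimum mass: 23 kg.

23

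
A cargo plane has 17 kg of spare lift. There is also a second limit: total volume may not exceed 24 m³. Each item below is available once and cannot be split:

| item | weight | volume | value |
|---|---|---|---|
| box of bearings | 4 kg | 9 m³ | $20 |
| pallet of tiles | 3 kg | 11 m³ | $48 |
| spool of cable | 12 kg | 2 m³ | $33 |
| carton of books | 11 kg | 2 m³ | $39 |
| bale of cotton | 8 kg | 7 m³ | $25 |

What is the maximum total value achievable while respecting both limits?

Feasible sets respecting both limits:
- pallet of tiles+carton of books: weight 14, volume 13, value 87
- pallet of tiles+spool of cable: weight 15, volume 13, value 81
- pallet of tiles+bale of cotton: weight 11, volume 18, value 73
Best: $87.

$87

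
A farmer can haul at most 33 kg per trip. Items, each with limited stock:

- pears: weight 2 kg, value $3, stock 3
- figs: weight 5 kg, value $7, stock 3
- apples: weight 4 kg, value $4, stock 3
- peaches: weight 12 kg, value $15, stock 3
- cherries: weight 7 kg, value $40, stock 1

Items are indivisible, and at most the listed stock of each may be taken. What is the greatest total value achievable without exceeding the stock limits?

Best selections within weight 33 and stock limits:
- 2×pears + 2×figs + 1×peaches + 1×cherries: weight 33, value 75
- 3×pears + 3×figs + 1×apples + 1×cherries: weight 32, value 74
Best: $75.

$75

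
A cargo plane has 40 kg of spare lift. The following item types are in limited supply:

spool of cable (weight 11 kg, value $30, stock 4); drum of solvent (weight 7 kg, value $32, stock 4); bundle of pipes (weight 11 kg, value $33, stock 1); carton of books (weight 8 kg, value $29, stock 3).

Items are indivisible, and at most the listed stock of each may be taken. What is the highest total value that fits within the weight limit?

Best selections within weight 40 and stock limits:
- 4×drum of solvent + 1×bundle of pipes: weight 39, value 161
- 1×spool of cable + 4×drum of solvent: weight 39, value 158
- 3×drum of solvent + 1×bundle of pipes + 1×carton of books: weight 40, value 158
Best: $161.

$161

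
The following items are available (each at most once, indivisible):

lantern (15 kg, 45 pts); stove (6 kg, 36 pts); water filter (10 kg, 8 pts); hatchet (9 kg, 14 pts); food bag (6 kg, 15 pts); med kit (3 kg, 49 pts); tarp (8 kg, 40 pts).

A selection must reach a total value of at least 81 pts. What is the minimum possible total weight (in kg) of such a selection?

9

Subsets with value ≥ 81, sorted by total weight:
- stove+med kit: weight 9, value 85
- med kit+tarp: weight 11, value 89
- stove+food bag+med kit: weight 15, value 100
Minimum weight: 9 kg.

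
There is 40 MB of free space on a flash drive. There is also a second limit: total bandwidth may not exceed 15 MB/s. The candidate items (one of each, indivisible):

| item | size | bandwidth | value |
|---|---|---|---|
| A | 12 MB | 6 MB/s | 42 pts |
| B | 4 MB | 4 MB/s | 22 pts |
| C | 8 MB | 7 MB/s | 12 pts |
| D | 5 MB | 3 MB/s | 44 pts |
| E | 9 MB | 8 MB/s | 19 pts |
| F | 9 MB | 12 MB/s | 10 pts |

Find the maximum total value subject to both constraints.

Feasible sets respecting both limits:
- A+B+D: size 21, bandwidth 13, value 108
- A+D: size 17, bandwidth 9, value 86
- B+D+E: size 18, bandwidth 15, value 85
Best: 108 pts.

108 pts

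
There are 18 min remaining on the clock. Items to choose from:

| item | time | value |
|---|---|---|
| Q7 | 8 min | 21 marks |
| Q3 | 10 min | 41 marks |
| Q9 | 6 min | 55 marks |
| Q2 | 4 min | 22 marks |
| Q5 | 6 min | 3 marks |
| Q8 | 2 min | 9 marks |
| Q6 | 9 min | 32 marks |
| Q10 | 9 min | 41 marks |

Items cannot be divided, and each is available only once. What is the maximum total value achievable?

This is a 0/1 knapsack; check combinations near the capacity.
- Q9+Q8+Q10: time 6+2+9=17, value 55+9+41=105
- Q3+Q9+Q8: time 10+6+2=18, value 41+55+9=105
- Q7+Q9+Q2: time 8+6+4=18, value 21+55+22=98
Best: 105 marks.

105 marks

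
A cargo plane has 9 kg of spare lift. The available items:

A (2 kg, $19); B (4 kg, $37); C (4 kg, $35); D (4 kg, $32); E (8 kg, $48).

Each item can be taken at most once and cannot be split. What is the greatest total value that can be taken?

Check high-value combinations within 9 kg:
- B+C: weight 4+4=8, value 37+35=72
- B+D: weight 4+4=8, value 37+32=69
- C+D: weight 4+4=8, value 35+32=67
Best: $72.

$72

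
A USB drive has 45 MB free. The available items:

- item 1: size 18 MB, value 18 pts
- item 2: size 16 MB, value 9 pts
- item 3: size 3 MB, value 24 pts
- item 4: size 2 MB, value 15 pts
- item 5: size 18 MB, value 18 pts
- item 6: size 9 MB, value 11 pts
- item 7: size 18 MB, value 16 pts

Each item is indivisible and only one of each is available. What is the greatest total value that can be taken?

Check high-value combinations within 45 MB:
- item 1+item 3+item 4+item 5: size 18+3+2+18=41, value 18+24+15+18=75
- item 1+item 3+item 4+item 7: size 18+3+2+18=41, value 18+24+15+16=73
- item 3+item 4+item 5+item 7: size 3+2+18+18=41, value 24+15+18+16=73
Best: 75 pts.

75 pts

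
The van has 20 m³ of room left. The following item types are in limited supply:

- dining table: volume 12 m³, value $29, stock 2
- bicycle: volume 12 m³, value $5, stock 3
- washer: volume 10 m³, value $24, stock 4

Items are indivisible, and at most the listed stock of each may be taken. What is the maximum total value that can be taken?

Best selections within volume 20 and stock limits:
- 2×washer: volume 20, value 48
- 1×dining table: volume 12, value 29
- 1×washer: volume 10, value 24
Best: $48.

$48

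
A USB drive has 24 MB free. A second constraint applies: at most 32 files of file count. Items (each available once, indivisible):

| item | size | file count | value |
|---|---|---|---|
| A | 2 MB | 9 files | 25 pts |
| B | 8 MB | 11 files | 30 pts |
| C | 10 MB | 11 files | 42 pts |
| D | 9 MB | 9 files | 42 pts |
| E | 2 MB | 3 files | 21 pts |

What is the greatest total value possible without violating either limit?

130 pts

Feasible sets respecting both limits:
- A+C+D+E: size 23, file count 32, value 130
- A+B+D+E: size 21, file count 32, value 118
- A+C+D: size 21, file count 29, value 109
Best: 130 pts.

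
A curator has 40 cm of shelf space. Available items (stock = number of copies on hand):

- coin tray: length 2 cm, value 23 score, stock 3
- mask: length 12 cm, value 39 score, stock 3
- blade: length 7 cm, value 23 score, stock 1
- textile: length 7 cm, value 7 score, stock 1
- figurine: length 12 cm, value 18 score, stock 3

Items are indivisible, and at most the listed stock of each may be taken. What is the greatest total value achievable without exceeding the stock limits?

Best selections within length 40 and stock limits:
- 3×coin tray + 2×mask + 1×blade: length 37, value 170
- 2×coin tray + 3×mask: length 40, value 163
- 3×coin tray + 2×mask + 1×textile: length 37, value 154
Best: 170 score.

170 score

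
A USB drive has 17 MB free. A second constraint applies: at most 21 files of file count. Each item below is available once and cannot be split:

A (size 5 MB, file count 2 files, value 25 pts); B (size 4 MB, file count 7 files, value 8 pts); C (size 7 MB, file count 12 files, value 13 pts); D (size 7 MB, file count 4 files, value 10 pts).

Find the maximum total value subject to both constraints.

46 pts

Feasible sets respecting both limits:
- A+B+C: size 16, file count 21, value 46
- A+B+D: size 16, file count 13, value 43
- A+C: size 12, file count 14, value 38
Best: 46 pts.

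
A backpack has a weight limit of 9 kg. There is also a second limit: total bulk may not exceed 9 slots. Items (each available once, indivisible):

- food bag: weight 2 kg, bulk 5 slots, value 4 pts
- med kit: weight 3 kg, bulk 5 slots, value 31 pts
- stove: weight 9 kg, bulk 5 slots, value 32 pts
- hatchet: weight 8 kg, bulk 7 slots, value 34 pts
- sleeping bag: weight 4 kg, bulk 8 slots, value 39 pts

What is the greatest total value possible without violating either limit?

39 pts

Feasible sets respecting both limits:
- sleeping bag: weight 4, bulk 8, value 39
- hatchet: weight 8, bulk 7, value 34
- stove: weight 9, bulk 5, value 32
Best: 39 pts.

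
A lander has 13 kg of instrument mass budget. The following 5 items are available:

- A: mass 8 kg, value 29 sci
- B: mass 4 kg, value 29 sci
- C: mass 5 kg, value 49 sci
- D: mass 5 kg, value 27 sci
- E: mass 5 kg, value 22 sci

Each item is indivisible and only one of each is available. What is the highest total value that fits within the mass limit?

This is a 0/1 knapsack; check combinations near the capacity.
- B+C: mass 4+5=9, value 29+49=78
- A+C: mass 8+5=13, value 29+49=78
- C+D: mass 5+5=10, value 49+27=76
- C+E: mass 5+5=10, value 49+22=71
- A+B: mass 8+4=12, value 29+29=58
Best: 78 sci.

78 sci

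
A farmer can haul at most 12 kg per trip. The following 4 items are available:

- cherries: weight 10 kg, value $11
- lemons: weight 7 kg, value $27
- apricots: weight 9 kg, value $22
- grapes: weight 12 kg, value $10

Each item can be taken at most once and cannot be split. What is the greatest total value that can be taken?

This is a 0/1 knapsack; check combinations near the capacity.
- lemons: weight 7, value 27
- apricots: weight 9, value 22
- cherries: weight 10, value 11
- grapes: weight 12, value 10
Best: $27.

$27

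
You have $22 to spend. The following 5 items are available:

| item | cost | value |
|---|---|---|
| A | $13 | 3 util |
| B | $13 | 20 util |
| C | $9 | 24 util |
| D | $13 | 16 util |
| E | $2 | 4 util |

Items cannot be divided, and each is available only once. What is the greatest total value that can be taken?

44 util

Check high-value combinations within $22:
- B+C: cost 13+9=22, value 20+24=44
- C+D: cost 9+13=22, value 24+16=40
- C+E: cost 9+2=11, value 24+4=28
Best: 44 util.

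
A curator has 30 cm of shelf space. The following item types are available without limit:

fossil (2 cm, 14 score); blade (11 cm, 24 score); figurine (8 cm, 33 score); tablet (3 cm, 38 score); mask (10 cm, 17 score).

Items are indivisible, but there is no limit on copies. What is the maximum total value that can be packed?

380 score

Best value-per-unit is tablet at 38/3, and filling with it alone uses length 10×3=30. No mix of the others beats 10×38 = 380.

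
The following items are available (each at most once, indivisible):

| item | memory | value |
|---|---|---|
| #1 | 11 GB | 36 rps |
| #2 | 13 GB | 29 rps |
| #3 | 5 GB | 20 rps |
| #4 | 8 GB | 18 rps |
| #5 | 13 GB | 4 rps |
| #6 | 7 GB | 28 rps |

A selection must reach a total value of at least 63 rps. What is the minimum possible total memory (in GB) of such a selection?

Subsets with value ≥ 63, sorted by total memory:
- #1+#6: memory 18, value 64
- #3+#4+#6: memory 20, value 66
Minimum memory: 18 GB.

18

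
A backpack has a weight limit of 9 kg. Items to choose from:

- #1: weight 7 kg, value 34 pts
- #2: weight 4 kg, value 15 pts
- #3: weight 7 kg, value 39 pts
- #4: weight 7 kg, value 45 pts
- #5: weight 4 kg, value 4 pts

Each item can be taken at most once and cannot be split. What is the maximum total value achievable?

45 pts

Check high-value combinations within 9 kg:
- #4: weight 7, value 45
- #3: weight 7, value 39
- #1: weight 7, value 34
- #2+#5: weight 4+4=8, value 15+4=19
- #2: weight 4, value 15
Best: 45 pts.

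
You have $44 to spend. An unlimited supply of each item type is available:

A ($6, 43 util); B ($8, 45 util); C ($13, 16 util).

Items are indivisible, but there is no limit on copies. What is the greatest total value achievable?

303 util

Best value-per-unit is A at 43/6; filling with it alone gives 7×43 = 301.
Optimal mix: 6×A + 1×B → cost 44, value 303.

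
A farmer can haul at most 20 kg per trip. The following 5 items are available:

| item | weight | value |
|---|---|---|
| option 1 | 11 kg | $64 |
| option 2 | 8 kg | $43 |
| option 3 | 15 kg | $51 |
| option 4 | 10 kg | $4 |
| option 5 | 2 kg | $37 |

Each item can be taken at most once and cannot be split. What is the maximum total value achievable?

Check high-value combinations within 20 kg:
- option 1+option 2: weight 11+8=19, value 64+43=107
- option 1+option 5: weight 11+2=13, value 64+37=101
- option 3+option 5: weight 15+2=17, value 51+37=88
Best: $107.

$107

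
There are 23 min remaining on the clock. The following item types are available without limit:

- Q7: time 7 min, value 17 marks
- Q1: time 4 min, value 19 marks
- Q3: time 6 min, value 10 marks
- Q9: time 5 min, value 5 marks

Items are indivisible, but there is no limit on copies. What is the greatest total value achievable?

Best value-per-unit is Q1 at 19/4, and filling with it alone uses time 5×4=20. No mix of the others beats 5×19 = 95.

95 marks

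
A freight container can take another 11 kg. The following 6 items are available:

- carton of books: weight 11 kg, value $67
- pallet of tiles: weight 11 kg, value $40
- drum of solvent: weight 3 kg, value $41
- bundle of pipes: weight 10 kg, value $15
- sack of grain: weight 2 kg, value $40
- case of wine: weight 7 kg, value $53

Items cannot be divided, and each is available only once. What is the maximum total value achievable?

Check high-value combinations within 11 kg:
- drum of solvent+case of wine: weight 3+7=10, value 41+53=94
- sack of grain+case of wine: weight 2+7=9, value 40+53=93
- drum of solvent+sack of grain: weight 3+2=5, value 41+40=81
- carton of books: weight 11, value 67
- case of wine: weight 7, value 53
Best: $94.

$94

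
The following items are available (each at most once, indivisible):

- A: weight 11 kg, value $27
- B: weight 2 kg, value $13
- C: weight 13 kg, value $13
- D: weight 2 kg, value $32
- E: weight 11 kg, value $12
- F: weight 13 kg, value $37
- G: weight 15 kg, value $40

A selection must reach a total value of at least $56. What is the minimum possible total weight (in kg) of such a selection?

13

Subsets with value ≥ 56, sorted by total weight:
- A+D: weight 13, value 59
- A+B+D: weight 15, value 72
Minimum weight: 13 kg.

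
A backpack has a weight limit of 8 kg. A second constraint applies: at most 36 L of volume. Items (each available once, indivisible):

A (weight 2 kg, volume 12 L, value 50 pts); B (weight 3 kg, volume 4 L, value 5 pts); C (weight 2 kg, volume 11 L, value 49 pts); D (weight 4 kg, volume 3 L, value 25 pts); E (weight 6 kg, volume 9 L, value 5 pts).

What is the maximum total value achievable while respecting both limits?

124 pts

Feasible sets respecting both limits:
- A+C+D: weight 8, volume 26, value 124
- A+B+C: weight 7, volume 27, value 104
- A+C: weight 4, volume 23, value 99
Best: 124 pts.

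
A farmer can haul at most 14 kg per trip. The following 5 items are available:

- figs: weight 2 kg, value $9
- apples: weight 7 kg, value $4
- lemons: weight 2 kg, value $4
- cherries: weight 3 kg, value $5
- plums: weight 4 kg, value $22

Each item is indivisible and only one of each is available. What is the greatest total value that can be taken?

This is a 0/1 knapsack; check combinations near the capacity.
- figs+lemons+cherries+plums: weight 2+2+3+4=11, value 9+4+5+22=40
- figs+cherries+plums: weight 2+3+4=9, value 9+5+22=36
- figs+lemons+plums: weight 2+2+4=8, value 9+4+22=35
- figs+apples+plums: weight 2+7+4=13, value 9+4+22=35
Best: $40.

$40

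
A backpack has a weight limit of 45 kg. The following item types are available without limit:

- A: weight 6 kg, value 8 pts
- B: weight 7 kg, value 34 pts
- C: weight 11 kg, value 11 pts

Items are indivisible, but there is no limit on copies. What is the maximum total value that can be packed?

Best value-per-unit is B at 34/7, and filling with it alone uses weight 6×7=42. No mix of the others beats 6×34 = 204.

204 pts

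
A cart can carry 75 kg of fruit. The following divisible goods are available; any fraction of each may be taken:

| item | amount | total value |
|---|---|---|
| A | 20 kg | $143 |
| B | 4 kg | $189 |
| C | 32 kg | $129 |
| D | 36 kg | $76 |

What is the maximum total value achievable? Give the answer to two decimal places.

501.11

Take in order of value per unit:
- B (189/4 per unit): all 4 → value 189, running total 189.00
- A (143/20 per unit): all 20 → value 143, running total 332.00
- C (129/32 per unit): all 32 → value 129, running total 461.00
- D (76/36 per unit): 19 of 36 → value 19×76/36 = 40.1111, running total 501.11
Total 501.11.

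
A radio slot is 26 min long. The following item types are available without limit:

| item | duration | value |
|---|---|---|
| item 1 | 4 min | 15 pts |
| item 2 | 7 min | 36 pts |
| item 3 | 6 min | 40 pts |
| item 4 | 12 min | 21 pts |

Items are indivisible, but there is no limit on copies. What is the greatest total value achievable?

160 pts

Best value-per-unit is item 3 at 40/6, and filling with it alone uses duration 4×6=24. No mix of the others beats 4×40 = 160.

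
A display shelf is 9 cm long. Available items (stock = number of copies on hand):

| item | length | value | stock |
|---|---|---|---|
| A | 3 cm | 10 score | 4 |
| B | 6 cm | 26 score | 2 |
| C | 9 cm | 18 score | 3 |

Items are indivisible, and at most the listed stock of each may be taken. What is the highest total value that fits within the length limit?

Best selections within length 9 and stock limits:
- 1×A + 1×B: length 9, value 36
- 3×A: length 9, value 30
Best: 36 score.

36 score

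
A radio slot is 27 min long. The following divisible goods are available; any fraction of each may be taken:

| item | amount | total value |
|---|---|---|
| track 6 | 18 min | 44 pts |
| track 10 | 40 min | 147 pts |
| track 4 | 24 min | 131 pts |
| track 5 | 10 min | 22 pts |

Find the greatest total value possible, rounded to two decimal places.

Take in order of value per unit:
- track 4 (131/24 per unit): all 24 → value 131, running total 131.00
- track 10 (147/40 per unit): 3 of 40 → value 3×147/40 = 11.0250, running total 142.03
Total 142.03.

142.03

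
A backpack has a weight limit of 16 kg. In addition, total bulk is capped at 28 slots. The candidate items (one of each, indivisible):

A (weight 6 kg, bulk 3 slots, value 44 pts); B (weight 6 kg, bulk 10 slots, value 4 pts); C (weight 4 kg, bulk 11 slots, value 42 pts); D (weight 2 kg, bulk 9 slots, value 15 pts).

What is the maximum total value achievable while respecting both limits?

Feasible sets respecting both limits:
- A+C+D: weight 12, bulk 23, value 101
- A+B+C: weight 16, bulk 24, value 90
- A+C: weight 10, bulk 14, value 86
Best: 101 pts.

101 pts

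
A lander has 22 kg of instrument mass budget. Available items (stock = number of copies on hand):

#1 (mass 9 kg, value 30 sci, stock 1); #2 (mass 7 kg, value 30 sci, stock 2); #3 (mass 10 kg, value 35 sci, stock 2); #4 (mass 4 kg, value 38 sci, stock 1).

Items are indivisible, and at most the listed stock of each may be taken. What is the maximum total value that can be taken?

103 sci

Top feasible selections:
- 1×#2 + 1×#3 + 1×#4: mass 21, value 103
- 2×#2 + 1×#4: mass 18, value 98
Best: 103 sci.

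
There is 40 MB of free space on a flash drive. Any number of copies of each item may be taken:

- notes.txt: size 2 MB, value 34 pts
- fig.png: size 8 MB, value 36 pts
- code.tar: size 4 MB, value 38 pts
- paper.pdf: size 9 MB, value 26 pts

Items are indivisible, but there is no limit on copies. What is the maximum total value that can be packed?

Best value-per-unit is notes.txt at 34/2, and filling with it alone uses size 20×2=40. No mix of the others beats 20×34 = 680.

680 pts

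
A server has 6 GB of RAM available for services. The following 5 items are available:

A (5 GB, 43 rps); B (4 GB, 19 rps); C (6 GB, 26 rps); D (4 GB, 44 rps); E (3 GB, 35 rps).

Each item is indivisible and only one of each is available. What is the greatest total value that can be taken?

Check high-value combinations within 6 GB:
- D: memory 4, value 44
- A: memory 5, value 43
- E: memory 3, value 35
Best: 44 rps.

44 rps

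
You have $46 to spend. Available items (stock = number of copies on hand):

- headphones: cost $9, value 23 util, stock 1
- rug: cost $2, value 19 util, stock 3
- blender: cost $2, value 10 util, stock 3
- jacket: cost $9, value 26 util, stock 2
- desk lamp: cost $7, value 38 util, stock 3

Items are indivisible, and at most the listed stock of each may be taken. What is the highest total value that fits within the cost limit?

227 util

Top feasible selections:
- 3×rug + 3×blender + 1×jacket + 3×desk lamp: cost 42, value 227
- 1×headphones + 3×rug + 3×blender + 3×desk lamp: cost 42, value 224
Best: 227 util.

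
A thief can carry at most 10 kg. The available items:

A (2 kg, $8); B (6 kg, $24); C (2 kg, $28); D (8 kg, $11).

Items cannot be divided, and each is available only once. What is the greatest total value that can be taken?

Check high-value combinations within 10 kg:
- A+B+C: weight 2+6+2=10, value 8+24+28=60
- B+C: weight 6+2=8, value 24+28=52
- C+D: weight 2+8=10, value 28+11=39
- A+C: weight 2+2=4, value 8+28=36
Best: $60.

$60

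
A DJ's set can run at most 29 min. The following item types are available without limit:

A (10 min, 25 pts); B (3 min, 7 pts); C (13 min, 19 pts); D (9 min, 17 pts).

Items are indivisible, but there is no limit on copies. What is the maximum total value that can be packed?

71 pts

Best value-per-unit is A at 25/10; filling with it alone gives 2×25 = 50.
Optimal mix: 2×A + 3×B → duration 29, value 71.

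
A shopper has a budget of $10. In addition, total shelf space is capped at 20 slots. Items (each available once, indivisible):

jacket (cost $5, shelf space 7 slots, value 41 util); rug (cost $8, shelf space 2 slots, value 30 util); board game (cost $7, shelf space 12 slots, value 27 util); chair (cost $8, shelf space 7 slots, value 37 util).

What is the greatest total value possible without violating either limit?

41 util

Feasible sets respecting both limits:
- jacket: cost 5, shelf space 7, value 41
- chair: cost 8, shelf space 7, value 37
- rug: cost 8, shelf space 2, value 30
- board game: cost 7, shelf space 12, value 27
Best: 41 util.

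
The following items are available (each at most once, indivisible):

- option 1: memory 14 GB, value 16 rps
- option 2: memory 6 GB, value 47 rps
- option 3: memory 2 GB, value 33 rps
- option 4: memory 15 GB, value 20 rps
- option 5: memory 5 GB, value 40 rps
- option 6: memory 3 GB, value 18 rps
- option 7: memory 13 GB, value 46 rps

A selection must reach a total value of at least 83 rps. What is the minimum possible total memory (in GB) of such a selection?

Subsets with value ≥ 83, sorted by total memory:
- option 3+option 5+option 6: memory 10, value 91
- option 2+option 3+option 6: memory 11, value 98
Minimum memory: 10 GB.

10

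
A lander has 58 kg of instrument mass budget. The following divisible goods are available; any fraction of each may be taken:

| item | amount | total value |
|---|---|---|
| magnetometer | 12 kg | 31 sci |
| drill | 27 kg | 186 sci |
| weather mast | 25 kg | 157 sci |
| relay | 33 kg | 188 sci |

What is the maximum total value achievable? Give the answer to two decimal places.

377.18

Take in order of value per unit:
- drill (186/27 per unit): all 27 → value 186, running total 186.00
- weather mast (157/25 per unit): all 25 → value 157, running total 343.00
- relay (188/33 per unit): 6 of 33 → value 6×188/33 = 34.1818, running total 377.18
Total 377.18.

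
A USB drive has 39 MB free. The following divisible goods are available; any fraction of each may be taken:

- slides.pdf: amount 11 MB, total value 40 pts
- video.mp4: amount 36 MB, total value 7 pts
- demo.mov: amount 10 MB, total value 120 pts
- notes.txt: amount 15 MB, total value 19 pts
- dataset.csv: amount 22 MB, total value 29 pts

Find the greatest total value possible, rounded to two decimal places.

183.73

Take in order of value per unit:
- demo.mov (120/10 per unit): all 10 → value 120, running total 120.00
- slides.pdf (40/11 per unit): all 11 → value 40, running total 160.00
- dataset.csv (29/22 per unit): 18 of 22 → value 18×29/22 = 23.7273, running total 183.73
Total 183.73.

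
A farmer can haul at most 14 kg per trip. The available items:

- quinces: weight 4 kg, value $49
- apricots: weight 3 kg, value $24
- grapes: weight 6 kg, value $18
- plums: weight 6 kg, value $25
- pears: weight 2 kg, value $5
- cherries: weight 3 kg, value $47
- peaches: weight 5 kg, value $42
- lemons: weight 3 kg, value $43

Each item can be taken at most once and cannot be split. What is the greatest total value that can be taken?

$163

Check high-value combinations within 14 kg:
- quinces+apricots+cherries+lemons: weight 4+3+3+3=13, value 49+24+47+43=163
- apricots+cherries+peaches+lemons: weight 3+3+5+3=14, value 24+47+42+43=156
- quinces+pears+cherries+lemons: weight 4+2+3+3=12, value 49+5+47+43=144
Best: $163.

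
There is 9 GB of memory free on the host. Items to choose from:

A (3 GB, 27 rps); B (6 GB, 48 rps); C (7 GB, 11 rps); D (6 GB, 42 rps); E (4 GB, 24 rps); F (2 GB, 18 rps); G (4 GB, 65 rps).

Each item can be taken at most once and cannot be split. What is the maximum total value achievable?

Check high-value combinations within 9 GB:
- A+F+G: memory 3+2+4=9, value 27+18+65=110
- A+G: memory 3+4=7, value 27+65=92
- E+G: memory 4+4=8, value 24+65=89
- F+G: memory 2+4=6, value 18+65=83
Best: 110 rps.

110 rps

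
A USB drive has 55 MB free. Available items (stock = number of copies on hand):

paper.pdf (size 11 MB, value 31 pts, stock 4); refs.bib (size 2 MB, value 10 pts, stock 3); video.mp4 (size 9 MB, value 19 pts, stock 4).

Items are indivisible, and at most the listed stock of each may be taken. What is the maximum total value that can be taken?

Top feasible selections:
- 4×paper.pdf + 3×refs.bib: size 50, value 154
- 4×paper.pdf + 1×refs.bib + 1×video.mp4: size 55, value 153
Best: 154 pts.

154 pts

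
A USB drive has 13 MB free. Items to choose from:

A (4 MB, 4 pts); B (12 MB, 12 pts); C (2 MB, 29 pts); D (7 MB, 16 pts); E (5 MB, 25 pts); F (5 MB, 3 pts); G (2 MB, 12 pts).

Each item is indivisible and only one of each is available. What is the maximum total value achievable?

Check high-value combinations within 13 MB:
- A+C+E+G: size 4+2+5+2=13, value 4+29+25+12=70
- C+E+G: size 2+5+2=9, value 29+25+12=66
- A+C+E: size 4+2+5=11, value 4+29+25=58
Best: 70 pts.

70 pts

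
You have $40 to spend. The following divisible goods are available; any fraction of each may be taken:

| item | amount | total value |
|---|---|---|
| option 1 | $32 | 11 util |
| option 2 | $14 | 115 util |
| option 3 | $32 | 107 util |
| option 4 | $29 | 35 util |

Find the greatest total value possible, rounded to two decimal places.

Take in order of value per unit:
- option 2 (115/14 per unit): all 14 → value 115, running total 115.00
- option 3 (107/32 per unit): 26 of 32 → value 26×107/32 = 86.9375, running total 201.94
Total 201.94.

201.94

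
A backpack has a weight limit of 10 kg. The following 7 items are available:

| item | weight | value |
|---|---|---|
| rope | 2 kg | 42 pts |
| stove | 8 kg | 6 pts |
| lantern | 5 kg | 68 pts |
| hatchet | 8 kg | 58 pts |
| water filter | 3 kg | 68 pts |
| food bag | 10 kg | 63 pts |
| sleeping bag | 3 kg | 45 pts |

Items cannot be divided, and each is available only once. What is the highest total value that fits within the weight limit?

This is a 0/1 knapsack; check combinations near the capacity.
- rope+lantern+water filter: weight 2+5+3=10, value 42+68+68=178
- rope+water filter+sleeping bag: weight 2+3+3=8, value 42+68+45=155
- rope+lantern+sleeping bag: weight 2+5+3=10, value 42+68+45=155
Best: 178 pts.

178 pts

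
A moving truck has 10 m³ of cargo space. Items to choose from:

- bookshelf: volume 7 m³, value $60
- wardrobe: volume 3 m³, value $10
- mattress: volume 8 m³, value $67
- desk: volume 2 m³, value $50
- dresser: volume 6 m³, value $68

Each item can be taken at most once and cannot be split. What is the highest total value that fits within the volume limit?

$118

Check high-value combinations within 10 m³:
- desk+dresser: volume 2+6=8, value 50+68=118
- mattress+desk: volume 8+2=10, value 67+50=117
- bookshelf+desk: volume 7+2=9, value 60+50=110
- wardrobe+dresser: volume 3+6=9, value 10+68=78
Best: $118.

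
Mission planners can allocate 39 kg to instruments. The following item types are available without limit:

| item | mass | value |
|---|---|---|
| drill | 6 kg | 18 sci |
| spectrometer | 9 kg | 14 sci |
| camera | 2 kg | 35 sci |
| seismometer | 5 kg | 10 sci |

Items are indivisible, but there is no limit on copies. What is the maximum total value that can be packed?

Best value-per-unit is camera at 35/2, and filling with it alone uses mass 19×2=38. No mix of the others beats 19×35 = 665.

665 sci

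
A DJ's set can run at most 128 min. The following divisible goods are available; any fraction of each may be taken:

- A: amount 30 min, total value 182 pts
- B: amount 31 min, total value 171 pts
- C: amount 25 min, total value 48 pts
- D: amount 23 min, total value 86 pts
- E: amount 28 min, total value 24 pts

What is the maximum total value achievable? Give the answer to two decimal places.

Take in order of value per unit:
- A (182/30 per unit): all 30 → value 182, running total 182.00
- B (171/31 per unit): all 31 → value 171, running total 353.00
- D (86/23 per unit): all 23 → value 86, running total 439.00
- C (48/25 per unit): all 25 → value 48, running total 487.00
- E (24/28 per unit): 19 of 28 → value 19×24/28 = 16.2857, running total 503.29
Total 503.29.

503.29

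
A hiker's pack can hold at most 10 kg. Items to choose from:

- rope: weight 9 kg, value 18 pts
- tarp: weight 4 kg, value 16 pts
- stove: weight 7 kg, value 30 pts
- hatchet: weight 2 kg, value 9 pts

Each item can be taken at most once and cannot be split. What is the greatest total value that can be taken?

Check high-value combinations within 10 kg:
- stove+hatchet: weight 7+2=9, value 30+9=39
- stove: weight 7, value 30
- tarp+hatchet: weight 4+2=6, value 16+9=25
- rope: weight 9, value 18
Best: 39 pts.

39 pts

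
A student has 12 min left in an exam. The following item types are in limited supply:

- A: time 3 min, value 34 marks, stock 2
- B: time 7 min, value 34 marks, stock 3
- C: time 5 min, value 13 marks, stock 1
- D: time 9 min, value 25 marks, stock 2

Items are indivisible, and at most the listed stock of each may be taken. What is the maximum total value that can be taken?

81 marks

Top feasible selections:
- 2×A + 1×C: time 11, value 81
- 2×A: time 6, value 68
- 1×A + 1×B: time 10, value 68
- 1×A + 1×D: time 12, value 59
Best: 81 marks.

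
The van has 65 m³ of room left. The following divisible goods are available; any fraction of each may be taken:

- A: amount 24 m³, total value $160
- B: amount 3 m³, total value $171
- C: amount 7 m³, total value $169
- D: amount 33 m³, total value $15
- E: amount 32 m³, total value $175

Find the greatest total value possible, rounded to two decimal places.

669.53

Take in order of value per unit:
- B (171/3 per unit): all 3 → value 171, running total 171.00
- C (169/7 per unit): all 7 → value 169, running total 340.00
- A (160/24 per unit): all 24 → value 160, running total 500.00
- E (175/32 per unit): 31 of 32 → value 31×175/32 = 169.5313, running total 669.53
Total 669.53.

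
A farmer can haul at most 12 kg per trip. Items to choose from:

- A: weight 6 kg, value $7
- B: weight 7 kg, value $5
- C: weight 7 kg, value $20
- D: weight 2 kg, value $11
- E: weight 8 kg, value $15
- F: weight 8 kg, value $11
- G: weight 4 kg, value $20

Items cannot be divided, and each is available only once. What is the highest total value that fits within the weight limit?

This is a 0/1 knapsack; check combinations near the capacity.
- C+G: weight 7+4=11, value 20+20=40
- A+D+G: weight 6+2+4=12, value 7+11+20=38
- E+G: weight 8+4=12, value 15+20=35
Best: $40.

$40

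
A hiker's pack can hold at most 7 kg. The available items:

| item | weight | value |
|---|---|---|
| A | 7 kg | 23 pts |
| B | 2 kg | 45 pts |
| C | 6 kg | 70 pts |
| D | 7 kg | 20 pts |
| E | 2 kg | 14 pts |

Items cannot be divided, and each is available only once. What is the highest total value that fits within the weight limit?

Check high-value combinations within 7 kg:
- C: weight 6, value 70
- B+E: weight 2+2=4, value 45+14=59
- B: weight 2, value 45
- A: weight 7, value 23
- D: weight 7, value 20
Best: 70 pts.

70 pts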